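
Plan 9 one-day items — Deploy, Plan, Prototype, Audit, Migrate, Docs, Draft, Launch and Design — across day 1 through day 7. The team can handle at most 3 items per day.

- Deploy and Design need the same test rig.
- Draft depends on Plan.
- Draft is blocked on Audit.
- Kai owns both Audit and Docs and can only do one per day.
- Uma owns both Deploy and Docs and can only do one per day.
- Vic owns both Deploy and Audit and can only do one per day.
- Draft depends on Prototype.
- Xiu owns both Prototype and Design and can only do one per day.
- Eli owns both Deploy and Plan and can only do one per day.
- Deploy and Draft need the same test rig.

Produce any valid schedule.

Draft -> day 2; Deploy -> day 3; Docs -> day 2; Audit -> day 1; Prototype -> day 1; Migrate -> day 2; Launch -> day 3; Design -> day 4; Plan -> day 1

Checking: Prototype(day 1) before Draft(day 2); Audit(day 1) before Draft(day 2); Plan(day 1) before Draft(day 2); Audit(day 1) != Docs(day 2); Deploy(day 3) != Design(day 4); Deploy(day 3) != Docs(day 2); Deploy(day 3) != Plan(day 1); Deploy(day 3) != Draft(day 2); Prototype(day 1) != Design(day 4); Deploy(day 3) != Audit(day 1); max 3 per day (cap 3).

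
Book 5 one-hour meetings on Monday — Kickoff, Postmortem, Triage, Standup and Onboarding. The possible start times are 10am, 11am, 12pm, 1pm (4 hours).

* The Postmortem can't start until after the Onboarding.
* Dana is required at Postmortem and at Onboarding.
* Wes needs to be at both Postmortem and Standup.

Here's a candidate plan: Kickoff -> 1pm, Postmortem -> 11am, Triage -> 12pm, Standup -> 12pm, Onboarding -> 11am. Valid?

Wes needs to be at both Postmortem and Standup — holds.
Dana is required at Postmortem and at Onboarding — violated.
The Postmortem can't start until after the Onboarding — violated.

No. Dana is required at Postmortem and at Onboarding is not satisfied.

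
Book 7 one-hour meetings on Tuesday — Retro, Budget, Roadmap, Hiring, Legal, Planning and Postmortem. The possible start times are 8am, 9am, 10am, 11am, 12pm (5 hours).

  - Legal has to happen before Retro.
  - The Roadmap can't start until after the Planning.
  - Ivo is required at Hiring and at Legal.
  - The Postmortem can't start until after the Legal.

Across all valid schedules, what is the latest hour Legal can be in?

Downstream work caps Legal at 11am.
Legal at 11am is achievable: Roadmap=9am, Budget=8am, Planning=8am, Postmortem=12pm, Hiring=8am, Legal=11am, Retro=12pm.

11am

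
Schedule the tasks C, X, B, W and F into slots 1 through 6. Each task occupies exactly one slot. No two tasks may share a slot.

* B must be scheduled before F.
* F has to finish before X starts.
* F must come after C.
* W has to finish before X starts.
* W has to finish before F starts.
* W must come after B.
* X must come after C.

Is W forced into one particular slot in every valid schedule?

No

W can be 2 (e.g. W -> 2; X -> 5; C -> 3; F -> 4; B -> 1) or 3 (e.g. X=5; B=2; F=4; C=1; W=3).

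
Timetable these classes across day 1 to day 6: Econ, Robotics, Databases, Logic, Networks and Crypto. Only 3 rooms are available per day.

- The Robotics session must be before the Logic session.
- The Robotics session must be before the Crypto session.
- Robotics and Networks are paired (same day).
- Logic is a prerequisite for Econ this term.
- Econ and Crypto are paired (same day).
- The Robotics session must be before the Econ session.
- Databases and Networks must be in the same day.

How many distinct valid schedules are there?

20

Splitting on Econ: it can be day 3 (1), day 4 (3), day 5 (6), day 6 (10). Listing each branch's schedules as (Robotics, Databases, Logic, Networks, Crypto) by day number:
Econ=day 3: (1,1,2,1,3) — 1.
Econ=day 4: (1,1,2,1,4) (1,1,3,1,4) (2,2,3,2,4) — 3.
Econ=day 5: (1,1,2,1,5) (1,1,3,1,5) (1,1,4,1,5) (2,2,3,2,5) (2,2,4,2,5) (3,3,4,3,5) — 6.
Econ=day 6: (1,1,2,1,6) (1,1,3,1,6) (1,1,4,1,6) (1,1,5,1,6) (2,2,3,2,6) (2,2,4,2,6) (2,2,5,2,6) (3,3,4,3,6) (3,3,5,3,6) (4,4,5,4,6) — 10.
Summing: 1 + 3 + 6 + 10 = 20.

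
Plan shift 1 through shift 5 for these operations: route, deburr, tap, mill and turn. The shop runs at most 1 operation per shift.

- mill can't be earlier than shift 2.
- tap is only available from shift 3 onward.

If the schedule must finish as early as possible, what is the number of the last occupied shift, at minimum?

5

With at most 1 per shift and 5 operations, at least 5 shifts are needed.
tap can't be placed before shift 3, so the schedule must run through at least shift 3.
5 works (last occupied shift: shift 5): for example route=shift 1; turn=shift 5; tap=shift 3; deburr=shift 4; mill=shift 2.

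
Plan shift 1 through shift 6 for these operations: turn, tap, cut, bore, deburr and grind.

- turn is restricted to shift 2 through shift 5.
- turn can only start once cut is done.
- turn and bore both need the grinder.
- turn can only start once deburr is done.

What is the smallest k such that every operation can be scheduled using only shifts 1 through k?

2

The precedence chain requires at least 2 distinct shifts.
2 works (last occupied shift: shift 2): for example deburr in shift 1, tap in shift 1, cut in shift 1, grind in shift 1, bore in shift 1, turn in shift 2.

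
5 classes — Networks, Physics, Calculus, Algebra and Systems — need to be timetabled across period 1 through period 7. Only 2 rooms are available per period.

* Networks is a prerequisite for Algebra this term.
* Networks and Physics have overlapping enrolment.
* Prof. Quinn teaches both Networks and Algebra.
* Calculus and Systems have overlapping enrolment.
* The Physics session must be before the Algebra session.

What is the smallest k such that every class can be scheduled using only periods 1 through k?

3

The precedence chain requires at least 2 distinct periods.
With at most 2 per period and 5 classes, at least 3 periods are needed.
3 works (last occupied period: period 3): for example Networks in period 1; Physics in period 2; Algebra in period 3; Calculus in period 1; Systems in period 2.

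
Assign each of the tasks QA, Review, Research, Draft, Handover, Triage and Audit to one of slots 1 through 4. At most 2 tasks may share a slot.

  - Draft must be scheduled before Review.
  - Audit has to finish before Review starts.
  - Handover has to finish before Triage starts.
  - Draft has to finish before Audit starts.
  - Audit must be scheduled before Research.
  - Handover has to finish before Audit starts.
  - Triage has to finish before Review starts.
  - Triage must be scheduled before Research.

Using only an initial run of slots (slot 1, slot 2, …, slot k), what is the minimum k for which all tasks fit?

4

The precedence chain requires at least 3 distinct slots.
With at most 2 per slot and 7 tasks, at least 4 slots are needed.
4 works (last occupied slot: 4): for example Handover=1; Draft=1; Triage=2; Review=3; Audit=2; QA=4; Research=3.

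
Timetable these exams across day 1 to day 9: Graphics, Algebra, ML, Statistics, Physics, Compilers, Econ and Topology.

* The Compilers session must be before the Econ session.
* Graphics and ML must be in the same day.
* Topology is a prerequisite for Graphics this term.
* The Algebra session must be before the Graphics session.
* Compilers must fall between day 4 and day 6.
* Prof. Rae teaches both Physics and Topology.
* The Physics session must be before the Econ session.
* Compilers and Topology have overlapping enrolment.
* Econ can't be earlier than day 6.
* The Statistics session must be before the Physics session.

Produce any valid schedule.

Econ -> day 6, Algebra -> day 1, Graphics -> day 2, Topology -> day 1, ML -> day 2, Statistics -> day 1, Compilers -> day 4, Physics -> day 2

Checking: Compilers(day 4) before Econ(day 6); Statistics(day 1) before Physics(day 2); Physics(day 2) before Econ(day 6); Algebra(day 1) before Graphics(day 2); Topology(day 1) before Graphics(day 2); Physics(day 2) != Topology(day 1); Compilers(day 4) != Topology(day 1); Graphics = ML = day 2; Econ=day 6 in [day 6,day 9]; Compilers=day 4 in [day 4,day 6].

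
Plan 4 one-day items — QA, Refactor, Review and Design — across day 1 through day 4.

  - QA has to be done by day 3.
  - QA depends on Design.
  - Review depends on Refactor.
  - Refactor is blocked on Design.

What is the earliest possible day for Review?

Precedence pushes Review to at least day 3.
Review at day 3 is achievable: Refactor=day 2; Review=day 3; QA=day 2; Design=day 1.

day 3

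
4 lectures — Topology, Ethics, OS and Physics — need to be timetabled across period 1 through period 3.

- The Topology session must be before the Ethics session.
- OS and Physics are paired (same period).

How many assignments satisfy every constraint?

9

Splitting on Topology: it can be period 1 (6), period 2 (3). Listing each branch's schedules as (Ethics, OS, Physics) by period number:
Topology=period 1: (2,1,1) (2,2,2) (2,3,3) (3,1,1) (3,2,2) (3,3,3) — 6.
Topology=period 2: (3,1,1) (3,2,2) (3,3,3) — 3.
Summing: 6 + 3 = 9.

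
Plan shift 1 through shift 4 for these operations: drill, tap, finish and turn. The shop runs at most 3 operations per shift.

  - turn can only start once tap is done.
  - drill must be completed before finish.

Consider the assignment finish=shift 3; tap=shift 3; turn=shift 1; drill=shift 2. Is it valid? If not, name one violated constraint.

No. turn can only start once tap is done is not satisfied.

The shop runs at most 3 operations per shift — holds.
drill must be completed before finish — holds.
turn can only start once tap is done — violated.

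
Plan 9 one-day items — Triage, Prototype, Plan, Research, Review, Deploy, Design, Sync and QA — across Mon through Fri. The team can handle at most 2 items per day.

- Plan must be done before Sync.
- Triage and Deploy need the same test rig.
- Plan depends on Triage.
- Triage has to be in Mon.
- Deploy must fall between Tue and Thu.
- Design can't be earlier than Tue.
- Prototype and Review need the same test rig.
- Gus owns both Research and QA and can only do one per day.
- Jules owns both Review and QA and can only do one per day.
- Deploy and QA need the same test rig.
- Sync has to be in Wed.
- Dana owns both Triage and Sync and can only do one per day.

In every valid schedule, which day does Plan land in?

Triage is fixed at Mon and must come before Plan, so Plan is at least Tue.
Sync is fixed at Wed and must come after Plan, so Plan is at most Tue.
So Plan must be Tue.

Tue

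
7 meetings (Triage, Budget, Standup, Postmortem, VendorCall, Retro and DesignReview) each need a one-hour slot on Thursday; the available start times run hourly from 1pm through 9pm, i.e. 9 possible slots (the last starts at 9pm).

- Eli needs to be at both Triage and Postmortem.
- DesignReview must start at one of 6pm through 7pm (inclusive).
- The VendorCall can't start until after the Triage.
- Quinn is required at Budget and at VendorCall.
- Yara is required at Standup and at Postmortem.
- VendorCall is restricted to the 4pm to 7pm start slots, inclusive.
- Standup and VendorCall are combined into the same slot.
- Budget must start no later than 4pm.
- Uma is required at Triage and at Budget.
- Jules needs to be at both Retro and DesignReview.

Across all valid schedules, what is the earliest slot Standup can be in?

Standup must be in the same slot as VendorCall, which can't be before 4pm, so Standup is at least 4pm; Standup must be in the same slot as VendorCall, which can't be after 7pm, so Standup is at most 7pm.
Standup at 4pm is achievable: Standup=4pm; VendorCall=4pm; Postmortem=1pm; Retro=1pm; Budget=1pm; Triage=2pm; DesignReview=6pm.

4pm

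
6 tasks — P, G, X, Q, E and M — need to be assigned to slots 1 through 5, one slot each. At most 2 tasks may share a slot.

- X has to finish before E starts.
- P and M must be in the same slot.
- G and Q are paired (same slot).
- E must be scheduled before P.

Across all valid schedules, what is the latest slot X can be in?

Downstream work caps X at 3.
X at 3 is achievable: P -> 5; X -> 3; E -> 4; Q -> 1; G -> 1; M -> 5.

3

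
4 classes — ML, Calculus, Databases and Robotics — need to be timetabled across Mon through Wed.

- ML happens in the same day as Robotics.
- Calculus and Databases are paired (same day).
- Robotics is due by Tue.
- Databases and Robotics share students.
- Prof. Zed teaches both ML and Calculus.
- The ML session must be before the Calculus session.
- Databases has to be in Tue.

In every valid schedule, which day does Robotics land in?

Robotics's window is Mon–Tue.
Databases is fixed at Tue, and Robotics can't share a day with Databases.
So Robotics must be Mon.

Mon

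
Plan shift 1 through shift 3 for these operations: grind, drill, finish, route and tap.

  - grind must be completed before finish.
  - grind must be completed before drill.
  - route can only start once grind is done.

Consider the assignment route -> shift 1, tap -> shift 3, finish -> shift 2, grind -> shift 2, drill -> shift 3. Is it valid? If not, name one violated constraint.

Invalid. route can only start once grind is done.

route can only start once grind is done — violated.
grind must be completed before drill — holds.
grind must be completed before finish — violated.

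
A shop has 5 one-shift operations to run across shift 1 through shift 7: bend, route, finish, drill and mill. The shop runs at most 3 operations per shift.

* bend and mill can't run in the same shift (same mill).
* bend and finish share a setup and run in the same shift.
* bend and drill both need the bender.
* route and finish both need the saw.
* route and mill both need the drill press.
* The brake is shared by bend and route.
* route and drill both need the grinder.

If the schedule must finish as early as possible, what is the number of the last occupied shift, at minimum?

With at most 3 per shift and 5 operations, at least 2 shifts are needed.
Could 2 shifts be enough, i.e. nothing placed later than shift 2? No: bend, route and drill must all be in different shifts (bend/route can't share; bend/drill can't share; route/drill can't share), but only 2 shifts are available: 3 operations can't fit in 2 distinct shifts.
So 2 shifts is not enough.
3 works (last occupied shift: shift 3): for example finish -> shift 1, mill -> shift 3, drill -> shift 3, bend -> shift 1, route -> shift 2.

3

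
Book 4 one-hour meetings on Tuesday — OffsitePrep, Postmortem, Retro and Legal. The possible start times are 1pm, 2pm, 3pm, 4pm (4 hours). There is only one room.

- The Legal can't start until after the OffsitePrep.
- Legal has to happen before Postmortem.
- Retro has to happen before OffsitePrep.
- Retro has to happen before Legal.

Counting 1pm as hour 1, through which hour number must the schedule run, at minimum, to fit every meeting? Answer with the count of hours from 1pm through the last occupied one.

The precedence chain requires at least 4 distinct hours.
With at most 1 per hour and 4 meetings, at least 4 hours are needed.
4 works (last occupied hour: 4pm): for example Postmortem -> 4pm; OffsitePrep -> 2pm; Legal -> 3pm; Retro -> 1pm.

4 hours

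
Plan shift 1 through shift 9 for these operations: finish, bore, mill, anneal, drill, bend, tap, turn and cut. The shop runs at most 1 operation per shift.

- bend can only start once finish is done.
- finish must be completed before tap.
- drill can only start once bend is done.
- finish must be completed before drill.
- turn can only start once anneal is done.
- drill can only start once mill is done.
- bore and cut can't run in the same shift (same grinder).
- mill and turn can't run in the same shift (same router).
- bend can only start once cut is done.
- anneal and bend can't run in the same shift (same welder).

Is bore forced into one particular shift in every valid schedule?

No

bore can be shift 1 (e.g. drill -> shift 6; finish -> shift 2; tap -> shift 8; bore -> shift 1; bend -> shift 4; cut -> shift 3; anneal -> shift 7; turn -> shift 9; mill -> shift 5) or shift 2 (e.g. tap=shift 8, drill=shift 6, bore=shift 2, anneal=shift 7, cut=shift 3, finish=shift 1, bend=shift 4, mill=shift 5, turn=shift 9).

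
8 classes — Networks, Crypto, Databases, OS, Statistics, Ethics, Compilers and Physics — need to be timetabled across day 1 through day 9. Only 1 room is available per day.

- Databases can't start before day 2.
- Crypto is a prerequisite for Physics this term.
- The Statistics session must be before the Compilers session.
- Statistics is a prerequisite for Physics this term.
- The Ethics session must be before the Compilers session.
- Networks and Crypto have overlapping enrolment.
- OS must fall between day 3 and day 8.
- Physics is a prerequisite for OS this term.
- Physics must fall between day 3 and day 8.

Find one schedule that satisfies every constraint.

Crypto -> day 2, Databases -> day 5, Statistics -> day 1, OS -> day 4, Ethics -> day 6, Compilers -> day 7, Physics -> day 3, Networks -> day 8

Checking: Crypto(day 2) before Physics(day 3); Statistics(day 1) before Physics(day 3); Physics(day 3) before OS(day 4); Statistics(day 1) before Compilers(day 7); Ethics(day 6) before Compilers(day 7); Networks(day 8) != Crypto(day 2); OS=day 4 in [day 3,day 8]; Databases=day 5 in [day 2,day 9]; Physics=day 3 in [day 3,day 8]; max 1 per day (cap 1).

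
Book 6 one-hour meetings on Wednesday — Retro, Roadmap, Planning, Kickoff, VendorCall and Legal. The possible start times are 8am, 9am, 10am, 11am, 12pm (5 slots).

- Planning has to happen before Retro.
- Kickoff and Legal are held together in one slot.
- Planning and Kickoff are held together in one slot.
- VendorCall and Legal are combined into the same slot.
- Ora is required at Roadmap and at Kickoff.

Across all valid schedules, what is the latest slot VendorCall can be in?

11am

VendorCall must be in the same slot as Planning, which can't be after 11am, so VendorCall is at most 11am.
VendorCall at 11am is achievable: VendorCall -> 11am, Kickoff -> 11am, Legal -> 11am, Roadmap -> 8am, Planning -> 11am, Retro -> 12pm.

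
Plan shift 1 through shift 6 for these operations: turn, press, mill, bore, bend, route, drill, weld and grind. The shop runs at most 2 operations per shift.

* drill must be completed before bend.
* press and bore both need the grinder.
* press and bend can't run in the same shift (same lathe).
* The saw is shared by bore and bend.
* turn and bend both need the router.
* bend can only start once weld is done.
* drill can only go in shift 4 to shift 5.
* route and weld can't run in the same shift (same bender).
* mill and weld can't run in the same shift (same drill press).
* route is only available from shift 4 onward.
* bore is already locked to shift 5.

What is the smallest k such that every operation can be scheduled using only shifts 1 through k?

The precedence chain requires at least 2 distinct shifts.
With at most 2 per shift and 9 operations, at least 5 shifts are needed.
bore can't be placed before shift 5, so the schedule must run through at least shift 5.
Could 5 shifts be enough, i.e. nothing placed later than shift 5? No: bore's window within 5 shifts is {shift 5}; drill's window within 5 shifts is {shift 4, shift 5}; bend must come after drill (at shift 4 or later) → {shift 5}; bend can't share with bore (shift 5) → nothing is left.
So 5 shifts is not enough.
6 works (last occupied shift: shift 6): for example drill in shift 4; press in shift 2; bore in shift 5; grind in shift 3; route in shift 4; bend in shift 6; weld in shift 1; mill in shift 2; turn in shift 1.

6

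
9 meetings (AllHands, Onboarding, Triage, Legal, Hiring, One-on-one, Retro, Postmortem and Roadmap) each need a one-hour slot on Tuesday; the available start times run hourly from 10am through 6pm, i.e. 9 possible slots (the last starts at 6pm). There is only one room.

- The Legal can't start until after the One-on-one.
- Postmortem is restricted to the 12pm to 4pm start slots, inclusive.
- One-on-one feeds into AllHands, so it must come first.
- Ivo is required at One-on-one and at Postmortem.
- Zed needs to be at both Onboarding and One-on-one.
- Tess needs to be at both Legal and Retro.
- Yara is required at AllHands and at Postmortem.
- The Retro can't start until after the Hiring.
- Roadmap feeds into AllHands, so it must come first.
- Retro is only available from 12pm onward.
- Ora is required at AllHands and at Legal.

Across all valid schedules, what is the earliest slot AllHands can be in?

12pm

Precedence pushes AllHands to at least 11am.
AllHands at 12pm is achievable: Retro=3pm, Onboarding=5pm, Postmortem=1pm, Roadmap=11am, AllHands=12pm, One-on-one=10am, Hiring=2pm, Triage=6pm, Legal=4pm.
Nothing earlier works — the conflict and capacity constraints rule out every slot before 12pm.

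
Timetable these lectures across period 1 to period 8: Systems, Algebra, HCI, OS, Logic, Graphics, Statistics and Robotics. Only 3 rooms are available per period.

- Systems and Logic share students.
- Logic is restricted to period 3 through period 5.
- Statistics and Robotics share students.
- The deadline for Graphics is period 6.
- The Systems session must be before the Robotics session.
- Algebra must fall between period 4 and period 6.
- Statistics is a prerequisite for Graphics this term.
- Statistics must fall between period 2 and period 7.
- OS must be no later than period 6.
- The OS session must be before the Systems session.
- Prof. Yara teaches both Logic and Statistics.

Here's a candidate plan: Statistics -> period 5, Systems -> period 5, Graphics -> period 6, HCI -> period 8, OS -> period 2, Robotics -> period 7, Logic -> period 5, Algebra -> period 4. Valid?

Logic is restricted to period 3 through period 5 — holds.
Prof. Yara teaches both Logic and Statistics — violated.
Systems and Logic share students — violated.
The deadline for Graphics is period 6 — holds.
Algebra must fall between period 4 and period 6 — holds.
The OS session must be before the Systems session — holds.
Only 3 rooms are available per period — holds.
The Systems session must be before the Robotics session — holds.
Statistics and Robotics share students — holds.
OS must be no later than period 6 — holds.
Statistics is a prerequisite for Graphics this term — holds.
Statistics must fall between period 2 and period 7 — holds.

No. Systems and Logic share students is not satisfied.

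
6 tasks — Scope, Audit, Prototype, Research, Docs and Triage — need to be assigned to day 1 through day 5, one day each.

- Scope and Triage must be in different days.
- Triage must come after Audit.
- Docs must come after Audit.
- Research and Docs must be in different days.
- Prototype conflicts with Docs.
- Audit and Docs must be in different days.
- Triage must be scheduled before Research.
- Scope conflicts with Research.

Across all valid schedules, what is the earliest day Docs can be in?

day 2

Precedence pushes Docs to at least day 2.
Docs at day 2 is achievable: Triage=day 2, Scope=day 1, Prototype=day 1, Audit=day 1, Research=day 3, Docs=day 2.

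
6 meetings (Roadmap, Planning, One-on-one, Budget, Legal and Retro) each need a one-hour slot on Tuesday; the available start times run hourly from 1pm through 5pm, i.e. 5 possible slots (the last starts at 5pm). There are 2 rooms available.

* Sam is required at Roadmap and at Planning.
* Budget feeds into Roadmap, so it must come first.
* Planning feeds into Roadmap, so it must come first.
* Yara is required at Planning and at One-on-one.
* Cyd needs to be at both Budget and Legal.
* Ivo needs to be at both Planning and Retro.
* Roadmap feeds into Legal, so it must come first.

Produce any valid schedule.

Legal -> 3pm, Retro -> 3pm, Planning -> 1pm, Roadmap -> 2pm, Budget -> 1pm, One-on-one -> 2pm

Checking: Roadmap(2pm) before Legal(3pm); Planning(1pm) before Roadmap(2pm); Budget(1pm) before Roadmap(2pm); Planning(1pm) != One-on-one(2pm); Planning(1pm) != Retro(3pm); Roadmap(2pm) != Planning(1pm); Budget(1pm) != Legal(3pm); max 2 per slot (cap 2).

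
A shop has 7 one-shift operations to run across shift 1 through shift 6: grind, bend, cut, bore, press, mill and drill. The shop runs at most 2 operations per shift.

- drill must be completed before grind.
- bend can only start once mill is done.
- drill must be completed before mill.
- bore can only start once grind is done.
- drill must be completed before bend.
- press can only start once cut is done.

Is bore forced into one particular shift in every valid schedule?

No

bore can be shift 3 (e.g. drill in shift 1, grind in shift 2, mill in shift 2, press in shift 4, bore in shift 3, cut in shift 1, bend in shift 3) or shift 4 (e.g. mill=shift 2; drill=shift 1; press=shift 3; bore=shift 4; bend=shift 3; grind=shift 2; cut=shift 1).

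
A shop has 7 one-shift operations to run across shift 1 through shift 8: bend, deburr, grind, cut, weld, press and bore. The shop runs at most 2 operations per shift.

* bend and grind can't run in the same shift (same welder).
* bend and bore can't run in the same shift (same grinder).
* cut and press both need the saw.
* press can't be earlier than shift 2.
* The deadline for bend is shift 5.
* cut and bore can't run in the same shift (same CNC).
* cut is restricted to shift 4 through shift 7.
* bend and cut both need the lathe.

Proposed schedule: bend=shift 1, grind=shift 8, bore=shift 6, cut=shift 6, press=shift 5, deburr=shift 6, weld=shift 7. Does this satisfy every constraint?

cut is restricted to shift 4 through shift 7 — holds.
cut and bore can't run in the same shift (same CNC) — violated.
The shop runs at most 2 operations per shift — violated.
press can't be earlier than shift 2 — holds.
cut and press both need the saw — holds.
bend and bore can't run in the same shift (same grinder) — holds.
bend and grind can't run in the same shift (same welder) — holds.
bend and cut both need the lathe — holds.
The deadline for bend is shift 5 — holds.

No — it violates: cut and bore can't run in the same shift (same CNC)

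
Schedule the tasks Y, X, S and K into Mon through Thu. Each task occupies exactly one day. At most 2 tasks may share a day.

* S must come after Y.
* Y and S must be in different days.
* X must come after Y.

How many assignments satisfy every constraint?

50

Splitting on Y: it can be Mon (33), Tue (14), Wed (3). Listing each branch's schedules as (X, S, K):
Y=Mon: (Tue,Tue,Mon) (Tue,Tue,Wed) (Tue,Tue,Thu) (Tue,Wed,Mon) (Tue,Wed,Tue) (Tue,Wed,Wed) (Tue,Wed,Thu) (Tue,Thu,Mon) (Tue,Thu,Tue) (Tue,Thu,Wed) (Tue,Thu,Thu) (Wed,Tue,Mon) (Wed,Tue,Tue) (Wed,Tue,Wed) (Wed,Tue,Thu) (Wed,Wed,Mon) (Wed,Wed,Tue) (Wed,Wed,Thu) (Wed,Thu,Mon) (Wed,Thu,Tue) (Wed,Thu,Wed) (Wed,Thu,Thu) (Thu,Tue,Mon) (Thu,Tue,Tue) (Thu,Tue,Wed) (Thu,Tue,Thu) (Thu,Wed,Mon) (Thu,Wed,Tue) (Thu,Wed,Wed) (Thu,Wed,Thu) (Thu,Thu,Mon) (Thu,Thu,Tue) (Thu,Thu,Wed) — 33.
Y=Tue: (Wed,Wed,Mon) (Wed,Wed,Tue) (Wed,Wed,Thu) (Wed,Thu,Mon) (Wed,Thu,Tue) (Wed,Thu,Wed) (Wed,Thu,Thu) (Thu,Wed,Mon) (Thu,Wed,Tue) (Thu,Wed,Wed) (Thu,Wed,Thu) (Thu,Thu,Mon) (Thu,Thu,Tue) (Thu,Thu,Wed) — 14.
Y=Wed: (Thu,Thu,Mon) (Thu,Thu,Tue) (Thu,Thu,Wed) — 3.
Summing: 33 + 14 + 3 = 50.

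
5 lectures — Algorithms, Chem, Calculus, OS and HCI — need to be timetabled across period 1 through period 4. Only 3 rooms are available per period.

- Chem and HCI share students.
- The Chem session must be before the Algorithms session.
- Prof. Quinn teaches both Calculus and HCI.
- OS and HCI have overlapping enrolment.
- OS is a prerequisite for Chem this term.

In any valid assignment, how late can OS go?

period 2

Downstream work caps OS at period 2.
OS at period 2 is achievable: Calculus -> period 1; HCI -> period 4; Chem -> period 3; Algorithms -> period 4; OS -> period 2.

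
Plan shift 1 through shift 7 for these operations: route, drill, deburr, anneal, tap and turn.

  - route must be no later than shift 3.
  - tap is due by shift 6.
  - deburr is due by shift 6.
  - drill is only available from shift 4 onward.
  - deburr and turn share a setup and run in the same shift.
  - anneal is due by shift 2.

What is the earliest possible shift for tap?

Tap's own window allows nothing later than shift 6.
tap at shift 1 is achievable: turn -> shift 1; drill -> shift 4; route -> shift 1; tap -> shift 1; anneal -> shift 1; deburr -> shift 1.

shift 1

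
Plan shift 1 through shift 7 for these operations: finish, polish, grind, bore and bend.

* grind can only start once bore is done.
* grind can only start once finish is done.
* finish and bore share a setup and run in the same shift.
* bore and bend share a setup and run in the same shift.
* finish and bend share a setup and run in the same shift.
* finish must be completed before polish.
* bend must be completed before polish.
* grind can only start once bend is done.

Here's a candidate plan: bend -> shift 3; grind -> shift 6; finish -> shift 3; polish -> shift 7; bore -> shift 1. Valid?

No — it violates: finish and bore share a setup and run in the same shift

bore and bend share a setup and run in the same shift — violated.
grind can only start once bore is done — holds.
finish must be completed before polish — holds.
grind can only start once finish is done — holds.
bend must be completed before polish — holds.
finish and bore share a setup and run in the same shift — violated.
grind can only start once bend is done — holds.
finish and bend share a setup and run in the same shift — holds.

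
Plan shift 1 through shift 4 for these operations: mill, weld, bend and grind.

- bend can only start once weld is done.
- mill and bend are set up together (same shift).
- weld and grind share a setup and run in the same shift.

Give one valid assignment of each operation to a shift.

weld -> shift 1, grind -> shift 1, mill -> shift 2, bend -> shift 2

Checking: weld(shift 1) before bend(shift 2); weld = grind = shift 1; mill = bend = shift 2.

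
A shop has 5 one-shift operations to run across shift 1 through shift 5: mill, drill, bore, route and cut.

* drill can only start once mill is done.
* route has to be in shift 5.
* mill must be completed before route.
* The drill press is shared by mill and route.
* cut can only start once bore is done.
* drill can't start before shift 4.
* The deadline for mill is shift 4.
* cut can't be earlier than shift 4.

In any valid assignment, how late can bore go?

shift 4

Downstream work caps bore at shift 4.
bore at shift 4 is achievable: cut -> shift 5; bore -> shift 4; drill -> shift 4; route -> shift 5; mill -> shift 1.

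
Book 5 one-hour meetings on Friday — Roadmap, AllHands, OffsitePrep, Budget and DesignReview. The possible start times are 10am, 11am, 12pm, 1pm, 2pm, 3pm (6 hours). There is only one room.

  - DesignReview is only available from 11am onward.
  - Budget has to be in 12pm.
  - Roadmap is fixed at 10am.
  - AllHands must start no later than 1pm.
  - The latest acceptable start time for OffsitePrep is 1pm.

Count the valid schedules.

4

Enumerating: Roadmap=10am; DesignReview=2pm; Budget=12pm; AllHands=11am; OffsitePrep=1pm | Budget in 12pm; OffsitePrep in 1pm; DesignReview in 3pm; Roadmap in 10am; AllHands in 11am | DesignReview -> 2pm, Budget -> 12pm, Roadmap -> 10am, OffsitePrep -> 11am, AllHands -> 1pm | DesignReview in 3pm, OffsitePrep in 11am, Budget in 12pm, AllHands in 1pm, Roadmap in 10am.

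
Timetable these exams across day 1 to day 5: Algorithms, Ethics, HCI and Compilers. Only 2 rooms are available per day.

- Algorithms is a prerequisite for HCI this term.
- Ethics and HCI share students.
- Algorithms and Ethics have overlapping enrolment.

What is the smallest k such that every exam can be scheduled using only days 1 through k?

The precedence chain requires at least 2 distinct days.
With at most 2 per day and 4 exams, at least 2 days are needed.
Could 2 days be enough, i.e. nothing placed later than day 2? No: HCI must come after Algorithms (at day 1 or later) → {day 2}; Algorithms must come before HCI (at day 2 or earlier) → {day 1}; Ethics can't share with Algorithms (day 1) → {day 2}; HCI can't share with Ethics (day 2) → nothing is left.
So 2 days is not enough.
3 works (last occupied day: day 3): for example Algorithms=day 1, HCI=day 2, Ethics=day 3, Compilers=day 1.

3 days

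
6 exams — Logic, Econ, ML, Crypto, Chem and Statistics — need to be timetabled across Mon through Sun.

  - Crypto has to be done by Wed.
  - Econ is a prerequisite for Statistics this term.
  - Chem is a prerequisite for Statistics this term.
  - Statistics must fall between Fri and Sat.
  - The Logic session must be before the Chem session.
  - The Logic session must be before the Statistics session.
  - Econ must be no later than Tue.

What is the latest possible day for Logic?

Thu

Downstream work caps Logic at Thu.
Logic at Thu is achievable: Chem=Fri, Econ=Mon, Statistics=Sat, ML=Mon, Crypto=Mon, Logic=Thu.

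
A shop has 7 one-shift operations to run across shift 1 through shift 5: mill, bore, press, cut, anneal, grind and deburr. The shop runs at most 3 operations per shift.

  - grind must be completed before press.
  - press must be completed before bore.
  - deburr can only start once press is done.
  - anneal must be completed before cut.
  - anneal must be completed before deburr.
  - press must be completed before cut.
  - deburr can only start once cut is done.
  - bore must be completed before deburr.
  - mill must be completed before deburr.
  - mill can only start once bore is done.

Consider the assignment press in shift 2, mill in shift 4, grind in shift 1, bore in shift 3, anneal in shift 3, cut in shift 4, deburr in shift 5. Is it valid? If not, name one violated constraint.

Yes

deburr can only start once cut is done — holds.
deburr can only start once press is done — holds.
mill can only start once bore is done — holds.
anneal must be completed before deburr — holds.
mill must be completed before deburr — holds.
bore must be completed before deburr — holds.
grind must be completed before press — holds.
The shop runs at most 3 operations per shift — holds.
press must be completed before bore — holds.
press must be completed before cut — holds.
anneal must be completed before cut — holds.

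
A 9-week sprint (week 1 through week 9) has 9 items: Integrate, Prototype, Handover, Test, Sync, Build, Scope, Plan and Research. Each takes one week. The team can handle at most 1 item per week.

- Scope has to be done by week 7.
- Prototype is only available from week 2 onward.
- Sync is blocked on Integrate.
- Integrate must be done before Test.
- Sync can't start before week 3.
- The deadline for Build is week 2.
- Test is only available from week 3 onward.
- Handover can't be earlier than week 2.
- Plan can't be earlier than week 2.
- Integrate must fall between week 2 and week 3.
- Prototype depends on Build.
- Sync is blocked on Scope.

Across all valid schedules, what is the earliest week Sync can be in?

week 4

Sync is available from week 3.
Sync at week 4 is achievable: Integrate -> week 2, Sync -> week 4, Research -> week 9, Prototype -> week 6, Scope -> week 3, Build -> week 1, Handover -> week 7, Plan -> week 8, Test -> week 5.
Nothing earlier works — the capacity limit rule out every week before week 4.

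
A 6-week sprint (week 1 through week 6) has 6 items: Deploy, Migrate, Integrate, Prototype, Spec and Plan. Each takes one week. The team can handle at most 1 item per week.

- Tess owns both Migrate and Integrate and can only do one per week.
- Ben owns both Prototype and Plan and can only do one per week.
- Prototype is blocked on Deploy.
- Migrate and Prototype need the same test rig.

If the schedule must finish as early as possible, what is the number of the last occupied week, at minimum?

week 6

The precedence chain requires at least 2 distinct weeks.
With at most 1 per week and 6 work items, at least 6 weeks are needed.
6 works (last occupied week: week 6): for example Deploy=week 1, Plan=week 6, Spec=week 5, Prototype=week 2, Integrate=week 4, Migrate=week 3.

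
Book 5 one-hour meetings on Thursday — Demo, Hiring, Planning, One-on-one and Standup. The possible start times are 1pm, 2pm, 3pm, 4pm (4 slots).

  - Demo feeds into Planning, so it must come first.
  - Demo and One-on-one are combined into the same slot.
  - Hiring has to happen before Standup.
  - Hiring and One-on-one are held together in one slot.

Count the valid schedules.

Splitting on Demo: it can be 1pm (9), 2pm (4), 3pm (1). Listing each branch's schedules as (Hiring, Planning, One-on-one, Standup):
Demo=1pm: (1pm,2pm,1pm,2pm) (1pm,2pm,1pm,3pm) (1pm,2pm,1pm,4pm) (1pm,3pm,1pm,2pm) (1pm,3pm,1pm,3pm) (1pm,3pm,1pm,4pm) (1pm,4pm,1pm,2pm) (1pm,4pm,1pm,3pm) (1pm,4pm,1pm,4pm) — 9.
Demo=2pm: (2pm,3pm,2pm,3pm) (2pm,3pm,2pm,4pm) (2pm,4pm,2pm,3pm) (2pm,4pm,2pm,4pm) — 4.
Demo=3pm: (3pm,4pm,3pm,4pm) — 1.
Summing: 9 + 4 + 1 = 14.

14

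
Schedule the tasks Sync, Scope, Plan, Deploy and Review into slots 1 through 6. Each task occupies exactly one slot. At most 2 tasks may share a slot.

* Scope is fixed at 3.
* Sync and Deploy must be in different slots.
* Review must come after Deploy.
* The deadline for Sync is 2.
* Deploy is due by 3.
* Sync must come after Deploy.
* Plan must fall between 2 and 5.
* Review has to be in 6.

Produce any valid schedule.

Sync in 2; Deploy in 1; Plan in 2; Review in 6; Scope in 3

Checking: Deploy(1) before Review(6); Deploy(1) before Sync(2); Sync(2) != Deploy(1); Deploy=1 in [1,3]; Review=6 in [6,6]; Sync=2 in [1,2]; Plan=2 in [2,5]; Scope=3 in [3,3]; max 2 per slot (cap 2).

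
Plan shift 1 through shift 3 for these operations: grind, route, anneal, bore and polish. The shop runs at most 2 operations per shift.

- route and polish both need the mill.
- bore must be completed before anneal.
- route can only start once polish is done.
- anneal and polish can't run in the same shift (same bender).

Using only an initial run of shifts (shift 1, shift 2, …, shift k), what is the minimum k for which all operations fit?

3 shifts

The precedence chain requires at least 2 distinct shifts.
With at most 2 per shift and 5 operations, at least 3 shifts are needed.
3 works (last occupied shift: shift 3): for example bore in shift 1; grind in shift 3; route in shift 2; anneal in shift 2; polish in shift 1.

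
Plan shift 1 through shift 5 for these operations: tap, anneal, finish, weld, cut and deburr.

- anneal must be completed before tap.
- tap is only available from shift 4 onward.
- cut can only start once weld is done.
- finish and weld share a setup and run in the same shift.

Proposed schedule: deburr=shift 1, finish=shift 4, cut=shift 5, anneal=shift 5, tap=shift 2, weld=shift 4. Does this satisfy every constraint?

finish and weld share a setup and run in the same shift — holds.
tap is only available from shift 4 onward — violated.
anneal must be completed before tap — violated.
cut can only start once weld is done — holds.

Invalid. anneal must be completed before tap.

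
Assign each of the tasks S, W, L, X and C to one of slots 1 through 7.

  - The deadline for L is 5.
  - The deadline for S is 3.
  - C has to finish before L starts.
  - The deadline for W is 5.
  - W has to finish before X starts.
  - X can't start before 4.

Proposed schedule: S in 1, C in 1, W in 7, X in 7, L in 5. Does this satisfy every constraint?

X can't start before 4 — holds.
C has to finish before L starts — holds.
The deadline for S is 3 — holds.
The deadline for L is 5 — holds.
The deadline for W is 5 — violated.
W has to finish before X starts — violated.

Invalid. The deadline for W is 5.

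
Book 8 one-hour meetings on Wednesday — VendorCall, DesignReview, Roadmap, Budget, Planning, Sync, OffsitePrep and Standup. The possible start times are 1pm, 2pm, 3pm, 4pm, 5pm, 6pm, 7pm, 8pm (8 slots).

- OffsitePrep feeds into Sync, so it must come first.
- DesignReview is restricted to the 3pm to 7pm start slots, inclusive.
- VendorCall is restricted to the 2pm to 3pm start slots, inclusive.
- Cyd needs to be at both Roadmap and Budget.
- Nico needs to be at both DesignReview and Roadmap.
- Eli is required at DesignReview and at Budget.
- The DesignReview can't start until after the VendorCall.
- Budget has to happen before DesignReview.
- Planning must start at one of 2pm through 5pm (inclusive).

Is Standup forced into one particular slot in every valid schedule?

Standup can be 1pm (e.g. VendorCall in 2pm, OffsitePrep in 1pm, DesignReview in 3pm, Sync in 2pm, Planning in 2pm, Budget in 1pm, Roadmap in 2pm, Standup in 1pm) or 2pm (e.g. OffsitePrep -> 1pm; Budget -> 1pm; Roadmap -> 2pm; Planning -> 2pm; VendorCall -> 2pm; Sync -> 2pm; Standup -> 2pm; DesignReview -> 3pm).

No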